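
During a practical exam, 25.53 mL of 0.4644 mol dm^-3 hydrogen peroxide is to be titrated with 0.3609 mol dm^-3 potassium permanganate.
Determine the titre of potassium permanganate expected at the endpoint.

2 MnO4^- + 5 H2O2 + 6 H^+ → 2 Mn^2+ + 5 O2 + 8 H2O
n(H2O2) = 0.02553 L × 0.4644 mol/L = 0.01186 mol
From the 2:5 stoichiometry, n(KMnO4) = 2/5 × 0.01186 = 4.742 × 10^-3 mol
V(KMnO4) = 4.742 × 10^-3 mol / 0.3609 mol/L = 0.01314 L = 13.14 mL

13.14 mL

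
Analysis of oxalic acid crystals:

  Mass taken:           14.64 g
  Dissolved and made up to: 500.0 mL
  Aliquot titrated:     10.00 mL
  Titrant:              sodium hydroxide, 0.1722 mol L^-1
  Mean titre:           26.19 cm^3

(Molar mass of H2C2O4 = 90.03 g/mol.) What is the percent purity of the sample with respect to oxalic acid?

69.34 %

H2C2O4 + 2 NaOH → Na2C2O4 + 2 H2O
n(NaOH) per titration = 0.02619 × 0.1722 = 4.510 × 10^-3 mol
From the 1:2 ratio, n(H2C2O4) in each aliquot = 1/2 × 4.510 × 10^-3 = 2.255 × 10^-3 mol
n(H2C2O4) in the whole flask = 2.255 × 10^-3 × 500.0/10.00 = 0.1127 mol
mass of H2C2O4 = 0.1127 × 90.03 = 10.15 g
% H2C2O4 = 10.15 / 14.64 × 100 = 69.34 %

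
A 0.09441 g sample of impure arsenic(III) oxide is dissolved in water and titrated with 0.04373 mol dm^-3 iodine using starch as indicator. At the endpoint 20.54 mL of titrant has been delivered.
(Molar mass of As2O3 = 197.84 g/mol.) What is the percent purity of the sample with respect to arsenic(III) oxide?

94.11 %

As2O3 + 2 I2 + 2 H2O → As2O5 + 4 HI
n(I2) = 0.02054 L × 0.04373 mol/L = 8.982 × 10^-4 mol
From the 1:2 ratio, n(As2O3) = 1/2 × 8.982 × 10^-4 = 4.491 × 10^-4 mol
mass of As2O3 = 4.491 × 10^-4 × 197.84 g/mol = 0.08885 g
% As2O3 = 0.08885 / 0.09441 × 100 = 94.11 %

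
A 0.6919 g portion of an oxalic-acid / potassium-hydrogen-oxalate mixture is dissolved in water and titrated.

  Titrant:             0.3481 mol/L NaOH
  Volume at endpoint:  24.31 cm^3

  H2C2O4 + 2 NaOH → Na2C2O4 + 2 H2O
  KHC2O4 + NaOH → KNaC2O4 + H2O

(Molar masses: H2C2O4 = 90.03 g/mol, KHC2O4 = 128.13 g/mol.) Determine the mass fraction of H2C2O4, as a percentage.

n(NaOH) = 0.02431 × 0.3481 = 8.462 × 10^-3 mol
Let x = n(H2C2O4), y = n(KHC2O4).
Titrant: 2x + 1y = 8.462 × 10^-3;  mass: 90.03x + 128.13y = 0.6919
Solving, x = 2.360 × 10^-3 mol, y = 3.741 × 10^-3 mol
mass of H2C2O4 = 2.360 × 10^-3 × 90.03 = 0.2125 g
% H2C2O4 = 0.2125 / 0.6919 × 100 = 30.71 %

30.71 %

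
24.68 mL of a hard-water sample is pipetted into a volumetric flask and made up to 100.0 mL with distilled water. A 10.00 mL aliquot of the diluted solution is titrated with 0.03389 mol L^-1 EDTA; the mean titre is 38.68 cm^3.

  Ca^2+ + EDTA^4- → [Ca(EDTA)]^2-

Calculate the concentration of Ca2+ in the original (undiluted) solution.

n(EDTA) = 0.03868 × 0.03389 = 1.311 × 10^-3 mol
n(Ca2+) in the aliquot = 1.311 × 10^-3 mol (1:1 ratio)
[Ca2+]_dilute = 1.311 × 10^-3 / 0.01000 = 0.1311 mol/L
Dilution factor = 100.0 / 24.68 = 4.052
[Ca2+]_stock = 0.1311 × 4.052 = 0.5311 mol/L

0.5311 mol/L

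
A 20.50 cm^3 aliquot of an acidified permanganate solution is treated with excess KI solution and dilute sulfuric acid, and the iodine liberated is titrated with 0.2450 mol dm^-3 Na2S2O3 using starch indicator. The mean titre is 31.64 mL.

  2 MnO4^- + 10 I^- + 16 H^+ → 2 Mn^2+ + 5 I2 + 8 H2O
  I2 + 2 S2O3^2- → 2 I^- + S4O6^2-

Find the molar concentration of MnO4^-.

0.07563 mol/L

n(S2O3^2-) = 0.03164 × 0.2450 = 7.752 × 10^-3 mol
n(I2) = n(S2O3^2-)/2 = 3.876 × 10^-3 mol
From the 2:5 ratio, n(MnO4^-) in the aliquot = 2/5 × 3.876 × 10^-3 = 1.550 × 10^-3 mol
[MnO4^-] = 1.550 × 10^-3 / 0.02050 = 0.07563 mol/L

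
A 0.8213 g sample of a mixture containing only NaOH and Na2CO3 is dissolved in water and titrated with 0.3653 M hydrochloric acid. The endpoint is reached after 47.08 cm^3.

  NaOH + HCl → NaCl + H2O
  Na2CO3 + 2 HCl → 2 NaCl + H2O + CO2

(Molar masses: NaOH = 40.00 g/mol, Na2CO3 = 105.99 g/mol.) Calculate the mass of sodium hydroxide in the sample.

n(HCl) = 0.04708 × 0.3653 = 0.01720 mol
Let x = n(NaOH), y = n(Na2CO3).
Titrant: 1x + 2y = 0.01720;  mass: 40.00x + 105.99y = 0.8213
Solving, x = 6.935 × 10^-3 mol, y = 5.131 × 10^-3 mol
mass of NaOH = 6.935 × 10^-3 × 40.00 = 0.2774 g

0.2774 g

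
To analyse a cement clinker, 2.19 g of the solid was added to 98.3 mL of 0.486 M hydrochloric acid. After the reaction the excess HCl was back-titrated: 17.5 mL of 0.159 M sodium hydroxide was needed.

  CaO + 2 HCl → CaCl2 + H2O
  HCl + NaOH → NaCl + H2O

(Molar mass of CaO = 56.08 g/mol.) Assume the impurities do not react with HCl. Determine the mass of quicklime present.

1.26 g

n(HCl) added = 0.0983 × 0.486 = 0.0478 mol
n(NaOH) used in back-titration = 0.0175 × 0.159 = 2.78 × 10^-3 mol
n(HCl) left over = 2.78 × 10^-3 mol (1:1 ratio)
n(HCl) consumed by analyte = 0.0478 − 2.78 × 10^-3 = 0.0450 mol
From the 1:2 ratio, n(CaO) = 1/2 × 0.0450 = 0.0225 mol
mass of CaO = 0.0225 × 56.08 = 1.26 g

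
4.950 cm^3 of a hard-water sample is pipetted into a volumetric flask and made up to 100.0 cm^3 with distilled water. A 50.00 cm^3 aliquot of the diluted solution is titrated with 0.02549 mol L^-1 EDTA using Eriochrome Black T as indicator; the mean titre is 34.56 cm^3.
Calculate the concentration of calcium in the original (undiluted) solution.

Ca^2+ + EDTA^4- → [Ca(EDTA)]^2-
n(EDTA) = 0.03456 × 0.02549 = 8.809 × 10^-4 mol
n(Ca2+) in the aliquot = 8.809 × 10^-4 mol (1:1 ratio)
[Ca2+]_dilute = 8.809 × 10^-4 / 0.05000 = 0.01762 mol/L
Dilution factor = 100.0 / 4.950 = 20.20
[Ca2+]_stock = 0.01762 × 20.20 = 0.3559 mol/L

0.3559 mol/L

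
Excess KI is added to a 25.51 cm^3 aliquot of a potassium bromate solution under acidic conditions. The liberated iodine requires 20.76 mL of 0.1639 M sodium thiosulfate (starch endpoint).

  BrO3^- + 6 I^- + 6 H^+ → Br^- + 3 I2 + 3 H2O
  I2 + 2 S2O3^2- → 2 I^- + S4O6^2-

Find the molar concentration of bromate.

n(S2O3^2-) = 0.02076 × 0.1639 = 3.403 × 10^-3 mol
n(I2) = n(S2O3^2-)/2 = 1.701 × 10^-3 mol
From the 1:3 ratio, n(BrO3^-) in the aliquot = 1/3 × 1.701 × 10^-3 = 5.671 × 10^-4 mol
[BrO3^-] = 5.671 × 10^-4 / 0.02551 = 0.02223 mol/L

0.02223 M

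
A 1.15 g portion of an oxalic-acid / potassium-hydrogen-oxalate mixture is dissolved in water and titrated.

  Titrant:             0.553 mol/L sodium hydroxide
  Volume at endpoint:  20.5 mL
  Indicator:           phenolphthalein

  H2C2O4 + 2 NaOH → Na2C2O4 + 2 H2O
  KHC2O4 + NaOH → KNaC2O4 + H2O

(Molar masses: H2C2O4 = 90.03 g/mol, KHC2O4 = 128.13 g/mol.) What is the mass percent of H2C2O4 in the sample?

14.2 %

n(NaOH) = 0.0205 × 0.553 = 0.0113 mol
Let x = n(H2C2O4), y = n(KHC2O4).
Titrant: 2x + 1y = 0.0113;  mass: 90.03x + 128.13y = 1.15
Solving, x = 1.82 × 10^-3 mol, y = 7.70 × 10^-3 mol
mass of H2C2O4 = 1.82 × 10^-3 × 90.03 = 0.164 g
% H2C2O4 = 0.164 / 1.15 × 100 = 14.2 %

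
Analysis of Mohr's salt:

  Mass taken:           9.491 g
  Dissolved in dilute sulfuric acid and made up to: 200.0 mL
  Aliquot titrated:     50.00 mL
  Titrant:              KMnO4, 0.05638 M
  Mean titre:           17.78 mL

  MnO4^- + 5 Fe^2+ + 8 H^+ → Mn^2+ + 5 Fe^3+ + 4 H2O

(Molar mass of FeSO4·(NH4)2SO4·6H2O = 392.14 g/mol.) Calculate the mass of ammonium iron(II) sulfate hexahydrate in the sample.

n(KMnO4) per titration = 0.01778 × 0.05638 = 1.002 × 10^-3 mol
From the 5:1 ratio, n(FeSO4·(NH4)2SO4·6H2O) in each aliquot = 5/1 × 1.002 × 10^-3 = 5.012 × 10^-3 mol
n(FeSO4·(NH4)2SO4·6H2O) in the whole flask = 5.012 × 10^-3 × 200.0/50.00 = 0.02005 mol
mass of FeSO4·(NH4)2SO4·6H2O = 0.02005 × 392.14 = 7.862 g

7.862 g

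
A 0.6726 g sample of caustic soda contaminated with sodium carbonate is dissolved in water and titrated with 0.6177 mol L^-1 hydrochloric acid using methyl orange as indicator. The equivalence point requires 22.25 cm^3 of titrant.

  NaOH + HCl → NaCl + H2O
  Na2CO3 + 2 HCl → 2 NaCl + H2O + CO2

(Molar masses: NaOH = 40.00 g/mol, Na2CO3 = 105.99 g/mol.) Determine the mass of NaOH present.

n(HCl) = 0.02225 × 0.6177 = 0.01374 mol
Let x = n(NaOH), y = n(Na2CO3).
Titrant: 1x + 2y = 0.01374;  mass: 40.00x + 105.99y = 0.6726
Solving, x = 4.290 × 10^-3 mol, y = 4.727 × 10^-3 mol
mass of NaOH = 4.290 × 10^-3 × 40.00 = 0.1716 g

0.1716 g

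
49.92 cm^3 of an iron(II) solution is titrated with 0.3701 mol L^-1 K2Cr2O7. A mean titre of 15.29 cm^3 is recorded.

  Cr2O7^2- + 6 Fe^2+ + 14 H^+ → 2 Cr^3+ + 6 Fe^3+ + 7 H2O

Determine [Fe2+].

0.6801 mol/L

n(K2Cr2O7) = 0.01529 L × 0.3701 mol/L = 5.659 × 10^-3 mol
From the 6:1 mole ratio, n(Fe2+) = 6/1 × 5.659 × 10^-3 = 0.03395 mol
[Fe2+] = 0.03395 mol / 0.04992 L = 0.6801 mol/L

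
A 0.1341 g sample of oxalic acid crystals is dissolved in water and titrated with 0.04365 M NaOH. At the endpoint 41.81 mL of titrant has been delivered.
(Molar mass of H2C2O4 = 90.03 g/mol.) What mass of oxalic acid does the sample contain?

H2C2O4 + 2 NaOH → Na2C2O4 + 2 H2O
n(NaOH) = 0.04181 L × 0.04365 mol/L = 1.825 × 10^-3 mol
From the 1:2 ratio, n(H2C2O4) = 1/2 × 1.825 × 10^-3 = 9.125 × 10^-4 mol
mass of H2C2O4 = 9.125 × 10^-4 × 90.03 g/mol = 0.08215 g

0.08215 g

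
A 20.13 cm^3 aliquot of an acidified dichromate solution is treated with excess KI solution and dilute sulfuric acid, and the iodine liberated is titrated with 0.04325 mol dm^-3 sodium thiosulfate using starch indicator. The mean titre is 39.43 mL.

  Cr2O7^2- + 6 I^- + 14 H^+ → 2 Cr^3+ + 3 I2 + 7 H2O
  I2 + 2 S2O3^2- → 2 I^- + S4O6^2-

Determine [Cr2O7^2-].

0.01412 mol/L

n(S2O3^2-) = 0.03943 × 0.04325 = 1.705 × 10^-3 mol
n(I2) = n(S2O3^2-)/2 = 8.527 × 10^-4 mol
From the 1:3 ratio, n(Cr2O7^2-) in the aliquot = 1/3 × 8.527 × 10^-4 = 2.842 × 10^-4 mol
[Cr2O7^2-] = 2.842 × 10^-4 / 0.02013 = 0.01412 mol/L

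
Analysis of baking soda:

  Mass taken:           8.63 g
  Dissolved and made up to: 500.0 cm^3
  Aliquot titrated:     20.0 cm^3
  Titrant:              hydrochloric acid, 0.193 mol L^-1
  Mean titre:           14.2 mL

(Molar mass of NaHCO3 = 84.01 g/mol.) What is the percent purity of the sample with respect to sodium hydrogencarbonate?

NaHCO3 + HCl → NaCl + H2O + CO2
n(HCl) per titration = 0.0142 × 0.193 = 2.74 × 10^-3 mol
n(NaHCO3) in each aliquot = 2.74 × 10^-3 mol (1:1 ratio)
n(NaHCO3) in the whole flask = 2.74 × 10^-3 × 500.0/20.0 = 0.0685 mol
mass of NaHCO3 = 0.0685 × 84.01 = 5.76 g
% NaHCO3 = 5.76 / 8.63 × 100 = 66.7 %

66.7 %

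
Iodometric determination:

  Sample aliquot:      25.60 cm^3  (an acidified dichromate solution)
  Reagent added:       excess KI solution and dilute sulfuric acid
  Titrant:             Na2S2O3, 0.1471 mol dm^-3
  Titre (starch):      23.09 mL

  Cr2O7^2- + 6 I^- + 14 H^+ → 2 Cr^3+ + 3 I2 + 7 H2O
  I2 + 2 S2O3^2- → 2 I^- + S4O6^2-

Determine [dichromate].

n(S2O3^2-) = 0.02309 × 0.1471 = 3.397 × 10^-3 mol
n(I2) = n(S2O3^2-)/2 = 1.698 × 10^-3 mol
From the 1:3 ratio, n(Cr2O7^2-) in the aliquot = 1/3 × 1.698 × 10^-3 = 5.661 × 10^-4 mol
[Cr2O7^2-] = 5.661 × 10^-4 / 0.02560 = 0.02211 mol/L

0.02211 mol/L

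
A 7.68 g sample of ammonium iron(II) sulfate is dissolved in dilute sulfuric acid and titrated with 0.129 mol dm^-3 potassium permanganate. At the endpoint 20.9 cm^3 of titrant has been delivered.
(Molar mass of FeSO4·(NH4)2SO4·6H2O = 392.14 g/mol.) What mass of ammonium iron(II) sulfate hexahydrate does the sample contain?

5.29 g

MnO4^- + 5 Fe^2+ + 8 H^+ → Mn^2+ + 5 Fe^3+ + 4 H2O
n(KMnO4) = 0.0209 L × 0.129 mol/L = 2.70 × 10^-3 mol
From the 5:1 ratio, n(FeSO4·(NH4)2SO4·6H2O) = 5/1 × 2.70 × 10^-3 = 0.0135 mol
mass of FeSO4·(NH4)2SO4·6H2O = 0.0135 × 392.14 g/mol = 5.29 g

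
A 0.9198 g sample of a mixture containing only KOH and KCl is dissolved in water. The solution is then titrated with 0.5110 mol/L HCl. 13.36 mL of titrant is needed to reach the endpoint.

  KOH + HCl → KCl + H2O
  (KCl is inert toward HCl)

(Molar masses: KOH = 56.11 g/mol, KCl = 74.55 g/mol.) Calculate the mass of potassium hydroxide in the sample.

n(HCl) = 0.01336 × 0.5110 = 6.827 × 10^-3 mol
Let x = n(KOH), y = n(KCl).
Titrant: 1x = 6.827 × 10^-3;  mass: 56.11x + 74.55y = 0.9198
Solving, x = 6.827 × 10^-3 mol, y = 7.200 × 10^-3 mol
mass of KOH = 6.827 × 10^-3 × 56.11 = 0.3831 g

0.3831 g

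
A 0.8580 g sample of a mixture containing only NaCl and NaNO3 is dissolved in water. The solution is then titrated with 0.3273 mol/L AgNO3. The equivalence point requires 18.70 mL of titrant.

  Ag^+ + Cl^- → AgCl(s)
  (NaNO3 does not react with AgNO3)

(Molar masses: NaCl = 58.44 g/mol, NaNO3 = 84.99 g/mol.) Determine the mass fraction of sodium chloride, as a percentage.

41.69 %

n(AgNO3) = 0.01870 × 0.3273 = 6.121 × 10^-3 mol
Let x = n(NaCl), y = n(NaNO3).
Titrant: 1x = 6.121 × 10^-3;  mass: 58.44x + 84.99y = 0.8580
Solving, x = 6.121 × 10^-3 mol, y = 5.887 × 10^-3 mol
mass of NaCl = 6.121 × 10^-3 × 58.44 = 0.3577 g
% NaCl = 0.3577 / 0.8580 × 100 = 41.69 %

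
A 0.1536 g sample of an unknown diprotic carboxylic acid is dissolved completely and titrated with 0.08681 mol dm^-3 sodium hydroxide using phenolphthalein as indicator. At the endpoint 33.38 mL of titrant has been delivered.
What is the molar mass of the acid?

n(NaOH) = 0.03338 L × 0.08681 mol/L = 2.898 × 10^-3 mol
From the 1:2 ratio, n(H2A) = 1/2 × 2.898 × 10^-3 = 1.449 × 10^-3 mol
M = m / n = 0.1536 g / 1.449 × 10^-3 mol = 106.0 g/mol

106.0 g/mol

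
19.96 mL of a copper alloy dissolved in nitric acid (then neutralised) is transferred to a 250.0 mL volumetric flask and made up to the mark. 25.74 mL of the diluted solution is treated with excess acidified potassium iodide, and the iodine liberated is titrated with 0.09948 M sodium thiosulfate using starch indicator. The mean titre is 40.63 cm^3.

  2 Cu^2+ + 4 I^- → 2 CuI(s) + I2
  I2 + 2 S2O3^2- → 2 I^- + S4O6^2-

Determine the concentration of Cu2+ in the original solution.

n(S2O3^2-) = 0.04063 × 0.09948 = 4.042 × 10^-3 mol
n(I2) = n(S2O3^2-)/2 = 2.021 × 10^-3 mol
From the 2:1 ratio, n(Cu2+) in the aliquot = 2/1 × 2.021 × 10^-3 = 4.042 × 10^-3 mol
[Cu2+]_dilute = 4.042 × 10^-3 / 0.02574 = 0.1570 mol/L
[Cu2+]_original = 0.1570 × 250.0/19.96 = 1.967 mol/L

1.967 M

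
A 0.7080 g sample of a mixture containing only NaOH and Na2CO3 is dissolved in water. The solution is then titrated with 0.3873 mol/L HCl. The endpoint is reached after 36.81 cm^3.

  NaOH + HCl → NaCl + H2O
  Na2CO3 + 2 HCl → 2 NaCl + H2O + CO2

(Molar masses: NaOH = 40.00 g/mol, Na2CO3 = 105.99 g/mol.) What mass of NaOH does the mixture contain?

n(HCl) = 0.03681 × 0.3873 = 0.01426 mol
Let x = n(NaOH), y = n(Na2CO3).
Titrant: 1x + 2y = 0.01426;  mass: 40.00x + 105.99y = 0.7080
Solving, x = 3.657 × 10^-3 mol, y = 5.300 × 10^-3 mol
mass of NaOH = 3.657 × 10^-3 × 40.00 = 0.1463 g

0.1463 g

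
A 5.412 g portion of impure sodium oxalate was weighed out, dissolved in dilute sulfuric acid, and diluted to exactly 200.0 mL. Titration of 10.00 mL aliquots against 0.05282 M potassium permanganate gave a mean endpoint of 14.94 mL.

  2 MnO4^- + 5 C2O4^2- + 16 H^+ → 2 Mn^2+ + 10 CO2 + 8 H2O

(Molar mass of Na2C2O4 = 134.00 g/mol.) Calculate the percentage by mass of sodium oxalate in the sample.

97.69 %

n(KMnO4) per titration = 0.01494 × 0.05282 = 7.891 × 10^-4 mol
From the 5:2 ratio, n(Na2C2O4) in each aliquot = 5/2 × 7.891 × 10^-4 = 1.973 × 10^-3 mol
n(Na2C2O4) in the whole flask = 1.973 × 10^-3 × 200.0/10.00 = 0.03946 mol
mass of Na2C2O4 = 0.03946 × 134.00 = 5.287 g
% Na2C2O4 = 5.287 / 5.412 × 100 = 97.69 %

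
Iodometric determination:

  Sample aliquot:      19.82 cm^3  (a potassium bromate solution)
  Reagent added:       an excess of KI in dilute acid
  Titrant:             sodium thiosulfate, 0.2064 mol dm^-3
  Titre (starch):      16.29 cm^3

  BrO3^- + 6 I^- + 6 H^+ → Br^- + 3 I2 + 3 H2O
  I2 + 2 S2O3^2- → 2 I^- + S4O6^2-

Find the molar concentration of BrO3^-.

0.02827 mol/L

n(S2O3^2-) = 0.01629 × 0.2064 = 3.362 × 10^-3 mol
n(I2) = n(S2O3^2-)/2 = 1.681 × 10^-3 mol
From the 1:3 ratio, n(BrO3^-) in the aliquot = 1/3 × 1.681 × 10^-3 = 5.604 × 10^-4 mol
[BrO3^-] = 5.604 × 10^-4 / 0.01982 = 0.02827 mol/L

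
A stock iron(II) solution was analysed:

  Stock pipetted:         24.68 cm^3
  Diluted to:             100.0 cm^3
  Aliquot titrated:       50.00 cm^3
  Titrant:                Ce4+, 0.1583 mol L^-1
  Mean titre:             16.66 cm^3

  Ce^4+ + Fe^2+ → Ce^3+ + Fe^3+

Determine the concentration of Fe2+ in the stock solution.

n(Ce4+) = 0.01666 × 0.1583 = 2.637 × 10^-3 mol
n(Fe2+) in the aliquot = 2.637 × 10^-3 mol (1:1 ratio)
[Fe2+]_dilute = 2.637 × 10^-3 / 0.05000 = 0.05275 mol/L
Dilution factor = 100.0 / 24.68 = 4.052
[Fe2+]_stock = 0.05275 × 4.052 = 0.2137 mol/L

0.2137 mol/L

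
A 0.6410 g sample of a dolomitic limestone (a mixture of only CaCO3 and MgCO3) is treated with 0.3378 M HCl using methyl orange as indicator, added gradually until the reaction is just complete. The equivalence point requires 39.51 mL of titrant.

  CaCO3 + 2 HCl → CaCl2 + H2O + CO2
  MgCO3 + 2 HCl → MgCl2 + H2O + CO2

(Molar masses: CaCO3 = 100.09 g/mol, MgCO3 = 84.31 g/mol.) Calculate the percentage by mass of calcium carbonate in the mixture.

n(HCl) = 0.03951 × 0.3378 = 0.01335 mol
Let x = n(CaCO3), y = n(MgCO3).
Titrant: 2x + 2y = 0.01335;  mass: 100.09x + 84.31y = 0.6410
Solving, x = 4.967 × 10^-3 mol, y = 1.706 × 10^-3 mol
mass of CaCO3 = 4.967 × 10^-3 × 100.09 = 0.4971 g
% CaCO3 = 0.4971 / 0.6410 × 100 = 77.56 %

77.56 %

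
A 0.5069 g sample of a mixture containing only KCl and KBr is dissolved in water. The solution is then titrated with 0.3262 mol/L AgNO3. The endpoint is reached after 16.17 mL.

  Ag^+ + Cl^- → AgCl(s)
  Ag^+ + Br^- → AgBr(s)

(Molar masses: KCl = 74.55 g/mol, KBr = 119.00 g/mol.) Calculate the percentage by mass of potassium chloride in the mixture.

39.96 %

n(AgNO3) = 0.01617 × 0.3262 = 5.275 × 10^-3 mol
Let x = n(KCl), y = n(KBr).
Titrant: 1x + 1y = 5.275 × 10^-3;  mass: 74.55x + 119.00y = 0.5069
Solving, x = 2.717 × 10^-3 mol, y = 2.557 × 10^-3 mol
mass of KCl = 2.717 × 10^-3 × 74.55 = 0.2026 g
% KCl = 0.2026 / 0.5069 × 100 = 39.96 %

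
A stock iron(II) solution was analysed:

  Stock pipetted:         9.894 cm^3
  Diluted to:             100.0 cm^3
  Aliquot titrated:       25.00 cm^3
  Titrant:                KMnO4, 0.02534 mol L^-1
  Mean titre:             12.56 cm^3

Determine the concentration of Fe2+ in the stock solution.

0.6434 mol/L

MnO4^- + 5 Fe^2+ + 8 H^+ → Mn^2+ + 5 Fe^3+ + 4 H2O
n(KMnO4) = 0.01256 × 0.02534 = 3.183 × 10^-4 mol
From the 5:1 ratio, n(Fe2+) in the aliquot = 5/1 × 3.183 × 10^-4 = 1.591 × 10^-3 mol
[Fe2+]_dilute = 1.591 × 10^-3 / 0.02500 = 0.06365 mol/L
Dilution factor = 100.0 / 9.894 = 10.11
[Fe2+]_stock = 0.06365 × 10.11 = 0.6434 mol/L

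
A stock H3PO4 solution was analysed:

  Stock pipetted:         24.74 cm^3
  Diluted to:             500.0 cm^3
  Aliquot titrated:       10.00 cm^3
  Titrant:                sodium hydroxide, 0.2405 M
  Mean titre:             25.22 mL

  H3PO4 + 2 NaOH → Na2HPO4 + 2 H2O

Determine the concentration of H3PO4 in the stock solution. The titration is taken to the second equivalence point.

6.129 M

n(NaOH) = 0.02522 × 0.2405 = 6.065 × 10^-3 mol
From the 1:2 ratio, n(H3PO4) in the aliquot = 1/2 × 6.065 × 10^-3 = 3.033 × 10^-3 mol
[H3PO4]_dilute = 3.033 × 10^-3 / 0.01000 = 0.3033 mol/L
Dilution factor = 500.0 / 24.74 = 20.21
[H3PO4]_stock = 0.3033 × 20.21 = 6.129 mol/L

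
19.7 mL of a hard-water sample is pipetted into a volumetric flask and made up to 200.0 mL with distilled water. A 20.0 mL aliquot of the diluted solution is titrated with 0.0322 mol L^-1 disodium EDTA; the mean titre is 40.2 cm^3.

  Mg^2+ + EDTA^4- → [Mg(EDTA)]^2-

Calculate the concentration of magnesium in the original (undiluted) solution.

n(EDTA) = 0.0402 × 0.0322 = 1.29 × 10^-3 mol
n(Mg2+) in the aliquot = 1.29 × 10^-3 mol (1:1 ratio)
[Mg2+]_dilute = 1.29 × 10^-3 / 0.0200 = 0.0647 mol/L
Dilution factor = 200.0 / 19.7 = 10.15
[Mg2+]_stock = 0.0647 × 10.15 = 0.657 mol/L

0.657 mol/L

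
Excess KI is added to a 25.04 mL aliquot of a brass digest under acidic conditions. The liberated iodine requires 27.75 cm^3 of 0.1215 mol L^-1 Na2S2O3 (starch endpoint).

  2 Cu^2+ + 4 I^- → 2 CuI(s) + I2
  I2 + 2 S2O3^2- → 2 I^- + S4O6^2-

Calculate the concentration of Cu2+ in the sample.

n(S2O3^2-) = 0.02775 × 0.1215 = 3.372 × 10^-3 mol
n(I2) = n(S2O3^2-)/2 = 1.686 × 10^-3 mol
From the 2:1 ratio, n(Cu2+) in the aliquot = 2/1 × 1.686 × 10^-3 = 3.372 × 10^-3 mol
[Cu2+] = 3.372 × 10^-3 / 0.02504 = 0.1346 mol/L

0.1346 mol/L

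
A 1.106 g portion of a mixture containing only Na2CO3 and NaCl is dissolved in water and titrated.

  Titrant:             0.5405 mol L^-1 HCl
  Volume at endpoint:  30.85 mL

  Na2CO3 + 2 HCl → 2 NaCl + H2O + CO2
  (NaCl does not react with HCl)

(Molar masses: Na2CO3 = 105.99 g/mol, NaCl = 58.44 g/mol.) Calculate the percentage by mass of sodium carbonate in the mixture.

79.90 %

n(HCl) = 0.03085 × 0.5405 = 0.01667 mol
Let x = n(Na2CO3), y = n(NaCl).
Titrant: 2x = 0.01667;  mass: 105.99x + 58.44y = 1.106
Solving, x = 8.337 × 10^-3 mol, y = 3.805 × 10^-3 mol
mass of Na2CO3 = 8.337 × 10^-3 × 105.99 = 0.8837 g
% Na2CO3 = 0.8837 / 1.106 × 100 = 79.90 %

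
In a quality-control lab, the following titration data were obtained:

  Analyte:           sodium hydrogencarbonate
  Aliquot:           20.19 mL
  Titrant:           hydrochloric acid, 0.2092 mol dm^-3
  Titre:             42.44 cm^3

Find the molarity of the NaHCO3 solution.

0.4397 mol/L

NaHCO3 + HCl → NaCl + H2O + CO2
n(HCl) = 0.04244 L × 0.2092 mol/L = 8.878 × 10^-3 mol
n(NaHCO3) = 8.878 × 10^-3 mol (1:1 mole ratio)
[NaHCO3] = 8.878 × 10^-3 mol / 0.02019 L = 0.4397 mol/L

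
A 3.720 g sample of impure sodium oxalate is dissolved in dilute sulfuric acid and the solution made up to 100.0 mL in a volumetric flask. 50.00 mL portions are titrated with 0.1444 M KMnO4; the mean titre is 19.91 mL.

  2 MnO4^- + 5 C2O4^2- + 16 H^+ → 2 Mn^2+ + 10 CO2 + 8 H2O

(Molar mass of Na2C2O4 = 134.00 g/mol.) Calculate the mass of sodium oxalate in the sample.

1.926 g

n(KMnO4) per titration = 0.01991 × 0.1444 = 2.875 × 10^-3 mol
From the 5:2 ratio, n(Na2C2O4) in each aliquot = 5/2 × 2.875 × 10^-3 = 7.188 × 10^-3 mol
n(Na2C2O4) in the whole flask = 7.188 × 10^-3 × 100.0/50.00 = 0.01438 mol
mass of Na2C2O4 = 0.01438 × 134.00 = 1.926 g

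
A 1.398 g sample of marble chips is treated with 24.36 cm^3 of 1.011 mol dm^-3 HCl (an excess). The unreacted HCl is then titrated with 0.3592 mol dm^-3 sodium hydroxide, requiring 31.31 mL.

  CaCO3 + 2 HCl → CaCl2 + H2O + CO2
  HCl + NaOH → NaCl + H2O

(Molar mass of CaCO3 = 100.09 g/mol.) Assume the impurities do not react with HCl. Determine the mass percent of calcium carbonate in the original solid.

n(HCl) added = 0.02436 × 1.011 = 0.02463 mol
n(NaOH) used in back-titration = 0.03131 × 0.3592 = 0.01125 mol
n(HCl) left over = 0.01125 mol (1:1 ratio)
n(HCl) consumed by analyte = 0.02463 − 0.01125 = 0.01338 mol
From the 1:2 ratio, n(CaCO3) = 1/2 × 0.01338 = 6.691 × 10^-3 mol
mass of CaCO3 = 6.691 × 10^-3 × 100.09 = 0.6697 g
% CaCO3 = 0.6697 / 1.398 × 100 = 47.90 %

47.90 %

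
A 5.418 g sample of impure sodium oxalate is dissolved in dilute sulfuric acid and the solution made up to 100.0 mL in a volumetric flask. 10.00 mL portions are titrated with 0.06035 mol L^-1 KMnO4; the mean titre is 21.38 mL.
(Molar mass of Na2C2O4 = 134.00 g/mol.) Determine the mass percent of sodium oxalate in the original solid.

2 MnO4^- + 5 C2O4^2- + 16 H^+ → 2 Mn^2+ + 10 CO2 + 8 H2O
n(KMnO4) per titration = 0.02138 × 0.06035 = 1.290 × 10^-3 mol
From the 5:2 ratio, n(Na2C2O4) in each aliquot = 5/2 × 1.290 × 10^-3 = 3.226 × 10^-3 mol
n(Na2C2O4) in the whole flask = 3.226 × 10^-3 × 100.0/10.00 = 0.03226 mol
mass of Na2C2O4 = 0.03226 × 134.00 = 4.322 g
% Na2C2O4 = 4.322 / 5.418 × 100 = 79.78 %

79.78 %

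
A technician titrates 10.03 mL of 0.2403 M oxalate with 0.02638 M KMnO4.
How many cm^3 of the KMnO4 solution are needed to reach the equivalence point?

36.55 mL

2 MnO4^- + 5 C2O4^2- + 16 H^+ → 2 Mn^2+ + 10 CO2 + 8 H2O
n(C2O4^2-) = 0.01003 L × 0.2403 mol/L = 2.410 × 10^-3 mol
From the 2:5 stoichiometry, n(KMnO4) = 2/5 × 2.410 × 10^-3 = 9.641 × 10^-4 mol
V(KMnO4) = 9.641 × 10^-4 mol / 0.02638 mol/L = 0.03655 L = 36.55 mL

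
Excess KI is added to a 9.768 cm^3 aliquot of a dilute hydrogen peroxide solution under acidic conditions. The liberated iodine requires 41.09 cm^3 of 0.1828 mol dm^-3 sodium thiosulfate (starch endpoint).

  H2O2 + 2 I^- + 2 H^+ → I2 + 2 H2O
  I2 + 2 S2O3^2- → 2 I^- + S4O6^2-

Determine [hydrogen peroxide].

0.3845 mol/L

n(S2O3^2-) = 0.04109 × 0.1828 = 7.511 × 10^-3 mol
n(I2) = n(S2O3^2-)/2 = 3.756 × 10^-3 mol
n(H2O2) in the aliquot = 3.756 × 10^-3 mol (1:1 ratio)
[H2O2] = 3.756 × 10^-3 / 0.009768 = 0.3845 mol/L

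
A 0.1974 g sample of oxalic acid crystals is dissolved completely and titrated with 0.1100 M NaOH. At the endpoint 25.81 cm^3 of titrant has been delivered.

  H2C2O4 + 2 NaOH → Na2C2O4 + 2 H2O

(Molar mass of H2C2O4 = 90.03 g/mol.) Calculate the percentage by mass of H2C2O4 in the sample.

64.74 %

n(NaOH) = 0.02581 L × 0.1100 mol/L = 2.839 × 10^-3 mol
From the 1:2 ratio, n(H2C2O4) = 1/2 × 2.839 × 10^-3 = 1.420 × 10^-3 mol
mass of H2C2O4 = 1.420 × 10^-3 × 90.03 g/mol = 0.1278 g
% H2C2O4 = 0.1278 / 0.1974 × 100 = 64.74 %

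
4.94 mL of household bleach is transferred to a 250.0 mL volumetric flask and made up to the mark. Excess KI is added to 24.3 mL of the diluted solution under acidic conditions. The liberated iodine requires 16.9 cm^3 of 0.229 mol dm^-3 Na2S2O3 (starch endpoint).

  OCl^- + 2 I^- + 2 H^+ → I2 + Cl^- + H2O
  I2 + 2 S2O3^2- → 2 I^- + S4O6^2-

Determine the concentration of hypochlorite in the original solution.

4.03 mol/L

n(S2O3^2-) = 0.0169 × 0.229 = 3.87 × 10^-3 mol
n(I2) = n(S2O3^2-)/2 = 1.94 × 10^-3 mol
n(OCl^-) in the aliquot = 1.94 × 10^-3 mol (1:1 ratio)
[OCl^-]_dilute = 1.94 × 10^-3 / 0.0243 = 0.0796 mol/L
[OCl^-]_original = 0.0796 × 250.0/4.94 = 4.03 mol/L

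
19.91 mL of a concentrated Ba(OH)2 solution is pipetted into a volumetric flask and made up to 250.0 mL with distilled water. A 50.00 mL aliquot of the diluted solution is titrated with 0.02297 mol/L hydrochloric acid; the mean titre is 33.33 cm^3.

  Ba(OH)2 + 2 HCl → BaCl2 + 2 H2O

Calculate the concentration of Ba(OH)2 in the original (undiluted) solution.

n(HCl) = 0.03333 × 0.02297 = 7.656 × 10^-4 mol
From the 1:2 ratio, n(Ba(OH)2) in the aliquot = 1/2 × 7.656 × 10^-4 = 3.828 × 10^-4 mol
[Ba(OH)2]_dilute = 3.828 × 10^-4 / 0.05000 = 0.007656 mol/L
Dilution factor = 250.0 / 19.91 = 12.56
[Ba(OH)2]_stock = 0.007656 × 12.56 = 0.09613 mol/L

0.09613 mol/L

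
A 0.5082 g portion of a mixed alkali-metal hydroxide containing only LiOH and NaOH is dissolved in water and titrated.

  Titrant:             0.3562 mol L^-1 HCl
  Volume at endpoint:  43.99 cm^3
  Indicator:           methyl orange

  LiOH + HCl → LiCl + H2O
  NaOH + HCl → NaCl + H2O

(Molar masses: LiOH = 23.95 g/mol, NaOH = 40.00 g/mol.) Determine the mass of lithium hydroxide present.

0.1769 g

n(HCl) = 0.04399 × 0.3562 = 0.01567 mol
Let x = n(LiOH), y = n(NaOH).
Titrant: 1x + 1y = 0.01567;  mass: 23.95x + 40.00y = 0.5082
Solving, x = 7.388 × 10^-3 mol, y = 8.282 × 10^-3 mol
mass of LiOH = 7.388 × 10^-3 × 23.95 = 0.1769 g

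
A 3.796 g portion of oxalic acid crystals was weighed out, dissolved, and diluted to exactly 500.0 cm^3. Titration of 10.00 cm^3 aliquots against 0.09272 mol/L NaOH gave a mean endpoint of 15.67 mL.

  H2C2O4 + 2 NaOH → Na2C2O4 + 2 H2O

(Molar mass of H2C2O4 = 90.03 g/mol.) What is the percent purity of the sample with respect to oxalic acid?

n(NaOH) per titration = 0.01567 × 0.09272 = 1.453 × 10^-3 mol
From the 1:2 ratio, n(H2C2O4) in each aliquot = 1/2 × 1.453 × 10^-3 = 7.265 × 10^-4 mol
n(H2C2O4) in the whole flask = 7.265 × 10^-4 × 500.0/10.00 = 0.03632 mol
mass of H2C2O4 = 0.03632 × 90.03 = 3.270 g
% H2C2O4 = 3.270 / 3.796 × 100 = 86.15 %

86.15 %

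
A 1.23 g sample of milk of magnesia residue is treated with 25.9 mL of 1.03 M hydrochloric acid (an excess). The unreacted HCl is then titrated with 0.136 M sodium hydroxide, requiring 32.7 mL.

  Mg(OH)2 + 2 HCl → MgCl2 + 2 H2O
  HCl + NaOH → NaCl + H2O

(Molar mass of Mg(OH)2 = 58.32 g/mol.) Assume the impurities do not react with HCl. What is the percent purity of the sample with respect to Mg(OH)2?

52.7 %

n(HCl) added = 0.0259 × 1.03 = 0.0267 mol
n(NaOH) used in back-titration = 0.0327 × 0.136 = 4.45 × 10^-3 mol
n(HCl) left over = 4.45 × 10^-3 mol (1:1 ratio)
n(HCl) consumed by analyte = 0.0267 − 4.45 × 10^-3 = 0.0222 mol
From the 1:2 ratio, n(Mg(OH)2) = 1/2 × 0.0222 = 0.0111 mol
mass of Mg(OH)2 = 0.0111 × 58.32 = 0.648 g
% Mg(OH)2 = 0.648 / 1.23 × 100 = 52.7 %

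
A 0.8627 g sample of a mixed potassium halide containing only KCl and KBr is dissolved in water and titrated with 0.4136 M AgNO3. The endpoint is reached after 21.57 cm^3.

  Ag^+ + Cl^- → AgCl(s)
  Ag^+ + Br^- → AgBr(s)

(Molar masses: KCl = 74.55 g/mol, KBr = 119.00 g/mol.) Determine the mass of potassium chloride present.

n(AgNO3) = 0.02157 × 0.4136 = 8.921 × 10^-3 mol
Let x = n(KCl), y = n(KBr).
Titrant: 1x + 1y = 8.921 × 10^-3;  mass: 74.55x + 119.00y = 0.8627
Solving, x = 4.476 × 10^-3 mol, y = 4.446 × 10^-3 mol
mass of KCl = 4.476 × 10^-3 × 74.55 = 0.3337 g

0.3337 g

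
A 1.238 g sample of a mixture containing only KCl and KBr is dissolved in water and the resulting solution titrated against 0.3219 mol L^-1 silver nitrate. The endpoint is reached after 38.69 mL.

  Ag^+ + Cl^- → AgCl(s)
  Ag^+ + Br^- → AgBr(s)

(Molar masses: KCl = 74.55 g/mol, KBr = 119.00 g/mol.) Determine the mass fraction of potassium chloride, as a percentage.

33.06 %

n(AgNO3) = 0.03869 × 0.3219 = 0.01245 mol
Let x = n(KCl), y = n(KBr).
Titrant: 1x + 1y = 0.01245;  mass: 74.55x + 119.00y = 1.238
Solving, x = 5.491 × 10^-3 mol, y = 6.964 × 10^-3 mol
mass of KCl = 5.491 × 10^-3 × 74.55 = 0.4093 g
% KCl = 0.4093 / 1.238 × 100 = 33.06 %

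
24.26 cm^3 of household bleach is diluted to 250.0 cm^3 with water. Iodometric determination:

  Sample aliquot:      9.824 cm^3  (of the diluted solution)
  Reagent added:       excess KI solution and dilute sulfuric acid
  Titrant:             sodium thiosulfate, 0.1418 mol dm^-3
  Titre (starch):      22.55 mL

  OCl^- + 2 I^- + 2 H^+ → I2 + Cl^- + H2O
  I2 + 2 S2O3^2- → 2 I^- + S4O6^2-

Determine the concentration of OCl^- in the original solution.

n(S2O3^2-) = 0.02255 × 0.1418 = 3.198 × 10^-3 mol
n(I2) = n(S2O3^2-)/2 = 1.599 × 10^-3 mol
n(OCl^-) in the aliquot = 1.599 × 10^-3 mol (1:1 ratio)
[OCl^-]_dilute = 1.599 × 10^-3 / 0.009824 = 0.1627 mol/L
[OCl^-]_original = 0.1627 × 250.0/24.26 = 1.677 mol/L

1.677 mol/L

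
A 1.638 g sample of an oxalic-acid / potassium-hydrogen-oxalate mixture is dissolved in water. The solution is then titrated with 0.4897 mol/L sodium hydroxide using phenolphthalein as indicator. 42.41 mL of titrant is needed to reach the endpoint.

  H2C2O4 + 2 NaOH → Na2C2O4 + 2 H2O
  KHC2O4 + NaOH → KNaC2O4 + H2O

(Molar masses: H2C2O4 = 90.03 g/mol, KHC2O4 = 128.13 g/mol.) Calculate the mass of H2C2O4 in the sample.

0.5541 g

n(NaOH) = 0.04241 × 0.4897 = 0.02077 mol
Let x = n(H2C2O4), y = n(KHC2O4).
Titrant: 2x + 1y = 0.02077;  mass: 90.03x + 128.13y = 1.638
Solving, x = 6.154 × 10^-3 mol, y = 8.460 × 10^-3 mol
mass of H2C2O4 = 6.154 × 10^-3 × 90.03 = 0.5541 g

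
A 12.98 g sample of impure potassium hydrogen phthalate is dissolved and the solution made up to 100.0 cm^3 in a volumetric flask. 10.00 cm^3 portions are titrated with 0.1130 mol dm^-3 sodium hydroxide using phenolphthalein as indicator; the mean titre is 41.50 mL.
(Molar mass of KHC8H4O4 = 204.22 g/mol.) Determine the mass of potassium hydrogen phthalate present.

KHC8H4O4 + NaOH → KNaC8H4O4 + H2O
n(NaOH) per titration = 0.04150 × 0.1130 = 4.689 × 10^-3 mol
n(KHC8H4O4) in each aliquot = 4.689 × 10^-3 mol (1:1 ratio)
n(KHC8H4O4) in the whole flask = 4.689 × 10^-3 × 100.0/10.00 = 0.04689 mol
mass of KHC8H4O4 = 0.04689 × 204.22 = 9.577 g

9.577 g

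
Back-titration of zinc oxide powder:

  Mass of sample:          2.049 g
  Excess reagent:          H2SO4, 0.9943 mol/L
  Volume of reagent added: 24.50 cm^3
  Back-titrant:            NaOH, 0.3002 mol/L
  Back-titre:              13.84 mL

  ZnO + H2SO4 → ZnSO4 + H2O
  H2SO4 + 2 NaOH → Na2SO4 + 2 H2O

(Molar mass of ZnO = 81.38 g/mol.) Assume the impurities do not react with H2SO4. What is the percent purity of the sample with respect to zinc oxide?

n(H2SO4) added = 0.02450 × 0.9943 = 0.02436 mol
n(NaOH) used in back-titration = 0.01384 × 0.3002 = 4.155 × 10^-3 mol
From the 1:2 ratio, n(H2SO4) left over = 1/2 × 4.155 × 10^-3 = 2.077 × 10^-3 mol
n(H2SO4) consumed by analyte = 0.02436 − 2.077 × 10^-3 = 0.02228 mol
n(ZnO) = 0.02228 mol (1:1 ratio)
mass of ZnO = 0.02228 × 81.38 = 1.813 g
% ZnO = 1.813 / 2.049 × 100 = 88.50 %

88.50 %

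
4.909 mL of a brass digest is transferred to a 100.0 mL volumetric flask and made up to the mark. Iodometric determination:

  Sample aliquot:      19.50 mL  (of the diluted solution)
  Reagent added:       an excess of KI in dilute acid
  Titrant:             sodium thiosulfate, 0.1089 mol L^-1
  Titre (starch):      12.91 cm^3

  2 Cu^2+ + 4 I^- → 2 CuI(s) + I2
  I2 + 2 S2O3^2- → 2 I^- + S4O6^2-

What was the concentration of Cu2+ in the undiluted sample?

n(S2O3^2-) = 0.01291 × 0.1089 = 1.406 × 10^-3 mol
n(I2) = n(S2O3^2-)/2 = 7.029 × 10^-4 mol
From the 2:1 ratio, n(Cu2+) in the aliquot = 2/1 × 7.029 × 10^-4 = 1.406 × 10^-3 mol
[Cu2+]_dilute = 1.406 × 10^-3 / 0.01950 = 0.07210 mol/L
[Cu2+]_original = 0.07210 × 100.0/4.909 = 1.469 mol/L

1.469 mol/L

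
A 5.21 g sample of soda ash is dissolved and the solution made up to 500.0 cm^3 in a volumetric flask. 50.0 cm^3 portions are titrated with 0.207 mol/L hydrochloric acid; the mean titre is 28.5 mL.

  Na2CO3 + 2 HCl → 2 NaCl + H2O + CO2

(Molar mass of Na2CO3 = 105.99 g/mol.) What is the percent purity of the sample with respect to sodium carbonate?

n(HCl) per titration = 0.0285 × 0.207 = 5.90 × 10^-3 mol
From the 1:2 ratio, n(Na2CO3) in each aliquot = 1/2 × 5.90 × 10^-3 = 2.95 × 10^-3 mol
n(Na2CO3) in the whole flask = 2.95 × 10^-3 × 500.0/50.0 = 0.0295 mol
mass of Na2CO3 = 0.0295 × 105.99 = 3.13 g
% Na2CO3 = 3.13 / 5.21 × 100 = 60.0 %

60.0 %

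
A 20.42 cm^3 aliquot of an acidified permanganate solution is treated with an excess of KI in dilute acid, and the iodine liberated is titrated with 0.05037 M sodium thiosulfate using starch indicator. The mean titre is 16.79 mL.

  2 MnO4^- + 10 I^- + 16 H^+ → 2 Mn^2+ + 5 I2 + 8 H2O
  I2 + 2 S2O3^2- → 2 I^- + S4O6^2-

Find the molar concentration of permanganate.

n(S2O3^2-) = 0.01679 × 0.05037 = 8.457 × 10^-4 mol
n(I2) = n(S2O3^2-)/2 = 4.229 × 10^-4 mol
From the 2:5 ratio, n(MnO4^-) in the aliquot = 2/5 × 4.229 × 10^-4 = 1.691 × 10^-4 mol
[MnO4^-] = 1.691 × 10^-4 / 0.02042 = 0.008283 mol/L

0.008283 M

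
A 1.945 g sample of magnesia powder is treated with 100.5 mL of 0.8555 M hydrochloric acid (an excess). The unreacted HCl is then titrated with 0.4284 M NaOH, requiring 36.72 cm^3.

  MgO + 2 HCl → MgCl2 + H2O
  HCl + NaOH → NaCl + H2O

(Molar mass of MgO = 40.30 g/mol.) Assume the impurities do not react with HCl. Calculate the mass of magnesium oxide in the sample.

1.415 g

n(HCl) added = 0.1005 × 0.8555 = 0.08598 mol
n(NaOH) used in back-titration = 0.03672 × 0.4284 = 0.01573 mol
n(HCl) left over = 0.01573 mol (1:1 ratio)
n(HCl) consumed by analyte = 0.08598 − 0.01573 = 0.07025 mol
From the 1:2 ratio, n(MgO) = 1/2 × 0.07025 = 0.03512 mol
mass of MgO = 0.03512 × 40.30 = 1.415 g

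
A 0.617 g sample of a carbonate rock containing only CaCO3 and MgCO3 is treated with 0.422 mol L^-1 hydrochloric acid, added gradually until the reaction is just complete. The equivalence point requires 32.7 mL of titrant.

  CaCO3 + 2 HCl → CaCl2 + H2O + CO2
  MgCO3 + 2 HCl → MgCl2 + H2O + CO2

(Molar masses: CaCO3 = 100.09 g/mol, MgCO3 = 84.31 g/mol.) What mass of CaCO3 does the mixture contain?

0.224 g

n(HCl) = 0.0327 × 0.422 = 0.0138 mol
Let x = n(CaCO3), y = n(MgCO3).
Titrant: 2x + 2y = 0.0138;  mass: 100.09x + 84.31y = 0.617
Solving, x = 2.24 × 10^-3 mol, y = 4.66 × 10^-3 mol
mass of CaCO3 = 2.24 × 10^-3 × 100.09 = 0.224 g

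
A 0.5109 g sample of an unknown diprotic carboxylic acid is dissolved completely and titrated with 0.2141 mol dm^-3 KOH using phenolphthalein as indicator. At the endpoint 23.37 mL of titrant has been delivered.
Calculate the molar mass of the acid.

n(KOH) = 0.02337 L × 0.2141 mol/L = 5.004 × 10^-3 mol
From the 1:2 ratio, n(H2A) = 1/2 × 5.004 × 10^-3 = 2.502 × 10^-3 mol
M = m / n = 0.5109 g / 2.502 × 10^-3 mol = 204.2 g/mol

204.2 g/mol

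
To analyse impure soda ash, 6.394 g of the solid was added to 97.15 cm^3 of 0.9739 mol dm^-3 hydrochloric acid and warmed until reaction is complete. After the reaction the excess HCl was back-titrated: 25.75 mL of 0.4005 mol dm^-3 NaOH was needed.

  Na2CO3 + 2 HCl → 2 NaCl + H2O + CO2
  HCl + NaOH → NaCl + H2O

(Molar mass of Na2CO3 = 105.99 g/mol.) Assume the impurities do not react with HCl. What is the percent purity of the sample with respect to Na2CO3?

69.87 %

n(HCl) added = 0.09715 × 0.9739 = 0.09461 mol
n(NaOH) used in back-titration = 0.02575 × 0.4005 = 0.01031 mol
n(HCl) left over = 0.01031 mol (1:1 ratio)
n(HCl) consumed by analyte = 0.09461 − 0.01031 = 0.08430 mol
From the 1:2 ratio, n(Na2CO3) = 1/2 × 0.08430 = 0.04215 mol
mass of Na2CO3 = 0.04215 × 105.99 = 4.468 g
% Na2CO3 = 4.468 / 6.394 × 100 = 69.87 %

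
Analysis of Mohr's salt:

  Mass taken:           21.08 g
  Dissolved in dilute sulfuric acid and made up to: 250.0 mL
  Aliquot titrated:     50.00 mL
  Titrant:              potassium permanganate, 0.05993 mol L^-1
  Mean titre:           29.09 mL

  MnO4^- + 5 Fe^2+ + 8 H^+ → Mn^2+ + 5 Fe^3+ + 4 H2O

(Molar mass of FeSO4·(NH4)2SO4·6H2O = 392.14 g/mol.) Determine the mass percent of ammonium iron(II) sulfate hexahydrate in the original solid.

n(KMnO4) per titration = 0.02909 × 0.05993 = 1.743 × 10^-3 mol
From the 5:1 ratio, n(FeSO4·(NH4)2SO4·6H2O) in each aliquot = 5/1 × 1.743 × 10^-3 = 8.717 × 10^-3 mol
n(FeSO4·(NH4)2SO4·6H2O) in the whole flask = 8.717 × 10^-3 × 250.0/50.00 = 0.04358 mol
mass of FeSO4·(NH4)2SO4·6H2O = 0.04358 × 392.14 = 17.09 g
% FeSO4·(NH4)2SO4·6H2O = 17.09 / 21.08 × 100 = 81.08 %

81.08 %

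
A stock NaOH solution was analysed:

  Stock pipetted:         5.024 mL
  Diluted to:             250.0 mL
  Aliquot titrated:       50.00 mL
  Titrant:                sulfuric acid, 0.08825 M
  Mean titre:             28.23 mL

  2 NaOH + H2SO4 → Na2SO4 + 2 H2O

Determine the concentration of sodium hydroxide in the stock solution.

n(H2SO4) = 0.02823 × 0.08825 = 2.491 × 10^-3 mol
From the 2:1 ratio, n(NaOH) in the aliquot = 2/1 × 2.491 × 10^-3 = 4.983 × 10^-3 mol
[NaOH]_dilute = 4.983 × 10^-3 / 0.05000 = 0.09965 mol/L
Dilution factor = 250.0 / 5.024 = 49.76
[NaOH]_stock = 0.09965 × 49.76 = 4.959 mol/L

4.959 M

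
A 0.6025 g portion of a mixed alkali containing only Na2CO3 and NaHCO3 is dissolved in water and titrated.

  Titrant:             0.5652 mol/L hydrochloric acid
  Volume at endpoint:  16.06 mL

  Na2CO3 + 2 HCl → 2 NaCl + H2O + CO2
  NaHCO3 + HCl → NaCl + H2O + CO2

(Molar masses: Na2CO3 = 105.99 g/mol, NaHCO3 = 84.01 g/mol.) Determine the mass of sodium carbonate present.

0.2735 g

n(HCl) = 0.01606 × 0.5652 = 9.077 × 10^-3 mol
Let x = n(Na2CO3), y = n(NaHCO3).
Titrant: 2x + 1y = 9.077 × 10^-3;  mass: 105.99x + 84.01y = 0.6025
Solving, x = 2.580 × 10^-3 mol, y = 3.916 × 10^-3 mol
mass of Na2CO3 = 2.580 × 10^-3 × 105.99 = 0.2735 g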